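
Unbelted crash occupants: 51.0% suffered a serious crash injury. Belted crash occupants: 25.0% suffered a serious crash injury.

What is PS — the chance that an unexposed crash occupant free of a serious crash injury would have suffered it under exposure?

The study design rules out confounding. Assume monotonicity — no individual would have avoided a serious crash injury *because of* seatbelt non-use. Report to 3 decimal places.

PS ≈ 0.347

p₁ = 0.51, p₀ = 0.25.
Under exogeneity and monotonicity, PS = (p₁ − p₀) / (1 − p₀).
PS = (0.51 − 0.25) / (1 − 0.25) = 0.26 / 0.75 ≈ 0.3467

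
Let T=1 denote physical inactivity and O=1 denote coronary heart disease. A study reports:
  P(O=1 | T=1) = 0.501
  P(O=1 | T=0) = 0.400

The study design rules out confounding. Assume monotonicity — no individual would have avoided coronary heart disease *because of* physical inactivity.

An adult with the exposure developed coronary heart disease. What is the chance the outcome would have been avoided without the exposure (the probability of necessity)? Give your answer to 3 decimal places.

PN ≈ 0.202

Let p₁ = 0.501, p₀ = 0.4.
Under exogeneity and monotonicity, PN = (p₁ − p₀) / p₁.
PN = (0.501 − 0.4) / 0.501 = 0.101 / 0.501 ≈ 0.2016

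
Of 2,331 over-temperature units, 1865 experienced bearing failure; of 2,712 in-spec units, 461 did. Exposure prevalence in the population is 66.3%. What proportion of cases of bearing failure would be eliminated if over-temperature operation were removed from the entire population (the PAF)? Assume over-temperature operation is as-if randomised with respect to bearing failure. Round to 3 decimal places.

PAF ≈ 0.711

p₁ = P(outcome | exposed) = 1865/2331 = 0.80009
p₀ = P(outcome | unexposed) = 461/2712 = 0.16999
Overall risk P(Y=1) = π·p₁ + (1−π)·p₀ = 0.663×0.80009 + 0.337×0.16999 = 0.58774.
Under exogeneity, PAF = [P(Y=1) − p₀] / P(Y=1).
PAF = (0.58774 − 0.16999) / 0.58774 ≈ 0.7108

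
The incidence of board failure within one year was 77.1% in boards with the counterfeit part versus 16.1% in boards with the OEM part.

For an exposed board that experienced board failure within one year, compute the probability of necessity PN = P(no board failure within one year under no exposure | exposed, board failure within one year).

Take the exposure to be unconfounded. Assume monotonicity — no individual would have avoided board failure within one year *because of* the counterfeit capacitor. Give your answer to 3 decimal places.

p₁ = 0.771, p₀ = 0.161.
Under exogeneity and monotonicity, PN = (p₁ − p₀) / p₁.
PN = (0.771 − 0.161) / 0.771 = 0.61 / 0.771 ≈ 0.7912

PN ≈ 0.791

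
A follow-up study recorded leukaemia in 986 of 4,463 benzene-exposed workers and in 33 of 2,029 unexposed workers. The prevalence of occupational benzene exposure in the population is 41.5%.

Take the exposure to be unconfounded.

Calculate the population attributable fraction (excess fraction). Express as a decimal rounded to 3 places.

p₁ = P(outcome | exposed) = 986/4463 = 0.22093
p₀ = P(outcome | unexposed) = 33/2029 = 0.016264
Overall risk P(Y=1) = π·p₁ + (1−π)·p₀ = 0.415×0.22093 + 0.585×0.016264 = 0.1012.
Under exogeneity, PAF = [P(Y=1) − p₀] / P(Y=1).
PAF = (0.1012 − 0.016264) / 0.1012 ≈ 0.8393

PAF ≈ 0.839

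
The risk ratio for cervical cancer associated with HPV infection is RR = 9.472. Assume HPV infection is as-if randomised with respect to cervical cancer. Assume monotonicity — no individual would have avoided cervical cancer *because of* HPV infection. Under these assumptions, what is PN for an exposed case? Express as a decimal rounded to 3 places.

Under exogeneity and monotonicity, PN = (RR − 1) / RR = 1 − 1/RR.
PN = (9.472 − 1) / 9.472 = 8.472 / 9.472 ≈ 0.8944

PN ≈ 0.894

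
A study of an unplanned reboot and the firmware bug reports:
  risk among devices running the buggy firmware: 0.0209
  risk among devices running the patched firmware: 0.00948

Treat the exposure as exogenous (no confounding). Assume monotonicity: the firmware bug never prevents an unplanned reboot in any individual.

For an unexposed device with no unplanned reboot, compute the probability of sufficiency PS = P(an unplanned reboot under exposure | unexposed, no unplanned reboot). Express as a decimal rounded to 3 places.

PS ≈ 0.012

Let p₁ = 0.0209, p₀ = 0.00948.
Under exogeneity and monotonicity, PS = (p₁ − p₀) / (1 − p₀).
PS = (0.0209 − 0.00948) / (1 − 0.00948) = 0.01142 / 0.99052 ≈ 0.0115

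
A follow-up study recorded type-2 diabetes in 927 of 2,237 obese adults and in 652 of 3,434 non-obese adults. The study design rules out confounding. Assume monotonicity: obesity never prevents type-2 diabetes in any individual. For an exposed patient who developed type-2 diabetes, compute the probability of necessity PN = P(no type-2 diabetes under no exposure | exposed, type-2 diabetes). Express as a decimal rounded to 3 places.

PN ≈ 0.542

p₁ = P(outcome | exposed) = 927/2237 = 0.41439
p₀ = P(outcome | unexposed) = 652/3434 = 0.18987
Under exogeneity and monotonicity, PN = (p₁ − p₀) / p₁.
PN = (0.41439 − 0.18987) / 0.41439 = 0.22453 / 0.41439 ≈ 0.5418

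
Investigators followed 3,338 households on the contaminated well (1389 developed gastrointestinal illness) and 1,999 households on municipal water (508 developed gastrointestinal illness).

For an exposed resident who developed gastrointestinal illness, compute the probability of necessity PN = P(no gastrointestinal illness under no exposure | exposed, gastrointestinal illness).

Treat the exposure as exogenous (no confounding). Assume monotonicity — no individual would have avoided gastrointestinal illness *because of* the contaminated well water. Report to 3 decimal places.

PN ≈ 0.389

p₁ = P(outcome | exposed) = 1389/3338 = 0.41612
p₀ = P(outcome | unexposed) = 508/1999 = 0.25413
Under exogeneity and monotonicity, PN = (p₁ − p₀) / p₁.
PN = (0.41612 − 0.25413) / 0.41612 = 0.16199 / 0.41612 ≈ 0.3893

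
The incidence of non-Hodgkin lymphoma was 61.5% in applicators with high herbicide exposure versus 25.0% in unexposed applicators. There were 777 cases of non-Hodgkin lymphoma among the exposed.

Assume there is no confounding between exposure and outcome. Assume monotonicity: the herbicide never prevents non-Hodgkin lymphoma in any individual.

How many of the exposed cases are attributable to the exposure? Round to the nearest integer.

about 461 cases

p₁ = 0.615, p₀ = 0.25.
PN = (p₁ − p₀)/p₁ = (0.615 − 0.25) / 0.615 ≈ 0.59350.
Attributable cases ≈ PN × (exposed cases) = 0.59350 × 777 ≈ 461.15.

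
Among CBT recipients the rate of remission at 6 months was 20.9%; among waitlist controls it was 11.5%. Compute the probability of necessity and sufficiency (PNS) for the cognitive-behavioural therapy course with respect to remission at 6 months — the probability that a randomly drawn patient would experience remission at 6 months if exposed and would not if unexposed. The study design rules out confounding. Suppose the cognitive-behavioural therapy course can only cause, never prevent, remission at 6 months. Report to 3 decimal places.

PNS ≈ 0.094

p₁ = 0.209, p₀ = 0.115.
Under exogeneity and monotonicity, PNS = p₁ − p₀.
PNS = 0.209 − 0.115 = 0.094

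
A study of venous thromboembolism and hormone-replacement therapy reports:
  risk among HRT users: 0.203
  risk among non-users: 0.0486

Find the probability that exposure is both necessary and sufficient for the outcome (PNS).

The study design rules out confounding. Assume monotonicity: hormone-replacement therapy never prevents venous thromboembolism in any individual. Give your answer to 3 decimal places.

PNS ≈ 0.154

Let p₁ = 0.203, p₀ = 0.0486.
Under exogeneity and monotonicity, PNS = p₁ − p₀.
PNS = 0.203 − 0.0486 = 0.1544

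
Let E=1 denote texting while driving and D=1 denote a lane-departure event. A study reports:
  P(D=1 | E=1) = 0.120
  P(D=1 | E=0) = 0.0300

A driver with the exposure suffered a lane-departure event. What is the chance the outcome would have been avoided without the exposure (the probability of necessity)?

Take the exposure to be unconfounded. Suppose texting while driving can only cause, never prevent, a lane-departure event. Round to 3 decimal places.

Let p₁ = 0.12, p₀ = 0.03.
Under exogeneity and monotonicity, PN = (p₁ − p₀) / p₁.
PN = (0.12 − 0.03) / 0.12 = 0.09 / 0.12 ≈ 0.7500

PN ≈ 0.750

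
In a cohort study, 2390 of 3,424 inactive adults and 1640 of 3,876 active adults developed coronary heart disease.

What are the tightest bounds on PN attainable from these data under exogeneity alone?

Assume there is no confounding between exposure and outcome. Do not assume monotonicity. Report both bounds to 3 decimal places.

p₁ = P(outcome | exposed) = 2390/3424 = 0.69801
p₀ = P(outcome | unexposed) = 1640/3876 = 0.42312
Under exogeneity alone the bounds on PN are max{0,(p₁−p₀)/p₁} ≤ PN ≤ min{1,(1−p₀)/p₁}.
  lower = (p₁ − p₀)/p₁ = 0.2749 / 0.69801 ≈ 0.3938
  upper = min{1, (1 − p₀)/p₁} = 0.57688 / 0.69801 ≈ 0.8265

0.394 ≤ PN ≤ 0.826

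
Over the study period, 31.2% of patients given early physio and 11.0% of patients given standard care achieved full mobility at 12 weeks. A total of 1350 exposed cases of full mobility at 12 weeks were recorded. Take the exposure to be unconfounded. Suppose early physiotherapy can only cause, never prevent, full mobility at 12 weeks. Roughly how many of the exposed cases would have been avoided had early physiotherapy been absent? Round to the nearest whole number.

about 874 cases

p₁ = 0.312, p₀ = 0.11.
PN = (p₁ − p₀)/p₁ = (0.312 − 0.11) / 0.312 ≈ 0.64744.
Attributable cases ≈ PN × (exposed cases) = 0.64744 × 1350 ≈ 874.04.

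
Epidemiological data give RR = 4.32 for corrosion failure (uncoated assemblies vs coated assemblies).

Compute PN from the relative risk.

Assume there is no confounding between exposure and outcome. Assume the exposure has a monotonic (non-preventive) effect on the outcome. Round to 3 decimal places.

PN ≈ 0.769

Under exogeneity and monotonicity, PN = (RR − 1) / RR = 1 − 1/RR.
PN = (4.32 − 1) / 4.32 = 3.32 / 4.32 ≈ 0.7685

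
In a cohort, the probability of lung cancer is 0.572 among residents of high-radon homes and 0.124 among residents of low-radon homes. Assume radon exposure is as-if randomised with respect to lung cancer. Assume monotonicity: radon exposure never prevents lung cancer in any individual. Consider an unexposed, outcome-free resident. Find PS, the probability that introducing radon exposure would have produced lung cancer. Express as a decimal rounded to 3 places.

PS ≈ 0.511

Let p₁ = 0.572, p₀ = 0.124.
Under exogeneity and monotonicity, PS = (p₁ − p₀) / (1 − p₀).
PS = (0.572 − 0.124) / (1 − 0.124) = 0.448 / 0.876 ≈ 0.5114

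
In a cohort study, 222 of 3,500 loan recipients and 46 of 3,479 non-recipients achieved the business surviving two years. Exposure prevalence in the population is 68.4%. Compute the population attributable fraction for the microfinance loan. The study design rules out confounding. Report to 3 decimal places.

PAF ≈ 0.722

p₁ = P(outcome | exposed) = 222/3500 = 0.063429
p₀ = P(outcome | unexposed) = 46/3479 = 0.013222
Overall risk P(Y=1) = π·p₁ + (1−π)·p₀ = 0.684×0.063429 + 0.316×0.013222 = 0.047563.
Under exogeneity, PAF = [P(Y=1) − p₀] / P(Y=1).
PAF = (0.047563 − 0.013222) / 0.047563 ≈ 0.7220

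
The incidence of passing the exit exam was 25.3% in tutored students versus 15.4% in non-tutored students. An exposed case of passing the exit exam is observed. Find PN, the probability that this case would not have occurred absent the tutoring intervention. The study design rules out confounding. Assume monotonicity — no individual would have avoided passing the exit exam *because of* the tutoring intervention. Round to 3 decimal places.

p₁ = 0.253, p₀ = 0.154.
Under exogeneity and monotonicity, PN = (p₁ − p₀) / p₁.
PN = (0.253 − 0.154) / 0.253 = 0.099 / 0.253 ≈ 0.3913

PN ≈ 0.391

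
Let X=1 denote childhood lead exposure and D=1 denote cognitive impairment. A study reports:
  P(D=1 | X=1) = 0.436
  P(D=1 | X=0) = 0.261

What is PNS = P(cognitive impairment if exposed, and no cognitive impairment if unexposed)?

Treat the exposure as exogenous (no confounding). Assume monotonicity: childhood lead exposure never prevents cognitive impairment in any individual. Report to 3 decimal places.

Let p₁ = 0.436, p₀ = 0.261.
Under exogeneity and monotonicity, PNS = p₁ − p₀.
PNS = 0.436 − 0.261 = 0.175

PNS ≈ 0.175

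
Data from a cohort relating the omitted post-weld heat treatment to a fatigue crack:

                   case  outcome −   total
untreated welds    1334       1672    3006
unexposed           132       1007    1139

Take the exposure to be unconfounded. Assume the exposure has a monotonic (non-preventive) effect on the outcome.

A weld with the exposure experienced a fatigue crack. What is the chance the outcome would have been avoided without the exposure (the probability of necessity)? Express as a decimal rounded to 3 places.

p₁ = P(outcome | exposed) = 1334/3006 = 0.44378
p₀ = P(outcome | unexposed) = 132/1139 = 0.11589
Under exogeneity and monotonicity, PN = (p₁ − p₀)/p₁.
PN = (0.44378 − 0.11589) / 0.44378 ≈ 0.7389

PN ≈ 0.739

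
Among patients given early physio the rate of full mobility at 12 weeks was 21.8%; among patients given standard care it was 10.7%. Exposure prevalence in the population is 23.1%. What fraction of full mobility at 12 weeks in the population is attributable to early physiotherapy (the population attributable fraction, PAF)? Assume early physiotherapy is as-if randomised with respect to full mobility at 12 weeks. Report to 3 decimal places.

p₁ = 0.218, p₀ = 0.107.
Overall risk P(Y=1) = π·p₁ + (1−π)·p₀ = 0.231×0.218 + 0.769×0.107 = 0.13264.
Under exogeneity, PAF = [P(Y=1) − p₀] / P(Y=1).
PAF = (0.13264 − 0.107) / 0.13264 ≈ 0.1933

PAF ≈ 0.193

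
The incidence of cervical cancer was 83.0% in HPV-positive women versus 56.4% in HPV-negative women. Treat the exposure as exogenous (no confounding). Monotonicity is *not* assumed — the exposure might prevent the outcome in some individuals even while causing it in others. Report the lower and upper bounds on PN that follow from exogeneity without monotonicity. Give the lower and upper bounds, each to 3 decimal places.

p₁ = 0.83, p₀ = 0.564.
Under exogeneity alone the bounds on PN are max{0,(p₁−p₀)/p₁} ≤ PN ≤ min{1,(1−p₀)/p₁}.
  lower = (p₁ − p₀)/p₁ = 0.266 / 0.83 ≈ 0.3205
  upper = min{1, (1 − p₀)/p₁} = 0.436 / 0.83 ≈ 0.5253

0.320 ≤ PN ≤ 0.525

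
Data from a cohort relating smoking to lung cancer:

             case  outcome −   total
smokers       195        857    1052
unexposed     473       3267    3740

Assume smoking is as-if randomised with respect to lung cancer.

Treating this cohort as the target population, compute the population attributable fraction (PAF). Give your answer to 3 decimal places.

PAF ≈ 0.093

p₁ = P(outcome | exposed) = 195/1052 = 0.18536
p₀ = P(outcome | unexposed) = 473/3740 = 0.12647
Exposure prevalence π = 1052/4792 = 0.21953; overall risk P(Y=1) = 0.1394.
Under exogeneity, PAF = [P(Y=1) − p₀]/P(Y=1).
PAF = (0.1394 − 0.12647) / 0.1394 ≈ 0.0927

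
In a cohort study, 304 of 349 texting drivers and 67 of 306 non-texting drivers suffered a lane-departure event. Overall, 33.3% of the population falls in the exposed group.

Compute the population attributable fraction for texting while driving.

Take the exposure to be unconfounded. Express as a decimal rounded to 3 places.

PAF ≈ 0.498

p₁ = P(outcome | exposed) = 304/349 = 0.87106
p₀ = P(outcome | unexposed) = 67/306 = 0.21895
Overall risk P(Y=1) = π·p₁ + (1−π)·p₀ = 0.333×0.87106 + 0.667×0.21895 = 0.43611.
Under exogeneity, PAF = [P(Y=1) − p₀] / P(Y=1).
PAF = (0.43611 − 0.21895) / 0.43611 ≈ 0.4979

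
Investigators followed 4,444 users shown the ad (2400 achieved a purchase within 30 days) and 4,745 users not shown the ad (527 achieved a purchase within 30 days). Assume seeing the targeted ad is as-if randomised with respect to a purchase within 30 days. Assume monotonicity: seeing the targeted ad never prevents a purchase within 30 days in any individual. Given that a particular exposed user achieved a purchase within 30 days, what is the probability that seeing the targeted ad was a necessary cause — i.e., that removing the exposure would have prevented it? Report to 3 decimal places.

PN ≈ 0.794

p₁ = P(outcome | exposed) = 2400/4444 = 0.54005
p₀ = P(outcome | unexposed) = 527/4745 = 0.11106
Under exogeneity and monotonicity, PN = (p₁ − p₀) / p₁.
PN = (0.54005 − 0.11106) / 0.54005 = 0.42899 / 0.54005 ≈ 0.7943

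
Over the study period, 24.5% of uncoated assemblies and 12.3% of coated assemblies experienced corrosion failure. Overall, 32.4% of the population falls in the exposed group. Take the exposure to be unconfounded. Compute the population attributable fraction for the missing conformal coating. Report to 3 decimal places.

PAF ≈ 0.243

p₁ = 0.245, p₀ = 0.123.
Overall risk P(Y=1) = π·p₁ + (1−π)·p₀ = 0.324×0.245 + 0.676×0.123 = 0.16253.
Under exogeneity, PAF = [P(Y=1) − p₀] / P(Y=1).
PAF = (0.16253 − 0.123) / 0.16253 ≈ 0.2432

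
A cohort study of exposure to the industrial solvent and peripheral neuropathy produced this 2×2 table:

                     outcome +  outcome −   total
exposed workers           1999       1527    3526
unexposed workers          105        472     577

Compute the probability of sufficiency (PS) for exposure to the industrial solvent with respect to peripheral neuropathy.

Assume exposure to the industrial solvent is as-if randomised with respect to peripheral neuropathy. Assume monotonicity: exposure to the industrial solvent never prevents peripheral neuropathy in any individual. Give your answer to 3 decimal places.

PS ≈ 0.471

p₁ = P(outcome | exposed) = 1999/3526 = 0.56693
p₀ = P(outcome | unexposed) = 105/577 = 0.18198
Under exogeneity and monotonicity, PS = (p₁ − p₀)/(1 − p₀).
PS = (0.56693 − 0.18198) / 0.81802 ≈ 0.4706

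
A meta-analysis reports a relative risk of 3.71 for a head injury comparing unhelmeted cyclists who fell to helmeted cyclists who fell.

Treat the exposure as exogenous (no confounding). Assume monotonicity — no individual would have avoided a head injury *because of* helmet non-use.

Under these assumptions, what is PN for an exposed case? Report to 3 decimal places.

Under exogeneity and monotonicity, PN = (RR − 1) / RR = 1 − 1/RR.
PN = (3.71 − 1) / 3.71 = 2.71 / 3.71 ≈ 0.7305

PN ≈ 0.730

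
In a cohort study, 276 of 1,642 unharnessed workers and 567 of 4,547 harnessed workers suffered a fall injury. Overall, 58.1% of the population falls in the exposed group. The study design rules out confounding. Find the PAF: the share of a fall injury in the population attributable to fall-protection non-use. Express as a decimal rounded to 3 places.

PAF ≈ 0.168

p₁ = P(outcome | exposed) = 276/1642 = 0.16809
p₀ = P(outcome | unexposed) = 567/4547 = 0.1247
Overall risk P(Y=1) = π·p₁ + (1−π)·p₀ = 0.581×0.16809 + 0.419×0.1247 = 0.14991.
Under exogeneity, PAF = [P(Y=1) − p₀] / P(Y=1).
PAF = (0.14991 − 0.1247) / 0.14991 ≈ 0.1682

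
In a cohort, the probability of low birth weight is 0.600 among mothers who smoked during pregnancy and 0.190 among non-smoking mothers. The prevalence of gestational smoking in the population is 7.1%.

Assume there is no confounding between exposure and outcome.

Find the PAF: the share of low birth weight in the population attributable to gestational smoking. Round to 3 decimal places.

Let p₁ = 0.6, p₀ = 0.19.
Overall risk P(Y=1) = π·p₁ + (1−π)·p₀ = 0.071×0.6 + 0.929×0.19 = 0.21911.
Under exogeneity, PAF = [P(Y=1) − p₀] / P(Y=1).
PAF = (0.21911 − 0.19) / 0.21911 ≈ 0.1329

PAF ≈ 0.133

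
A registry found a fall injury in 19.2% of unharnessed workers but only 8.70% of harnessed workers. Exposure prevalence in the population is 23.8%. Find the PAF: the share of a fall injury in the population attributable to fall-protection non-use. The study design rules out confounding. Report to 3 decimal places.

p₁ = 0.192, p₀ = 0.087.
Overall risk P(Y=1) = π·p₁ + (1−π)·p₀ = 0.238×0.192 + 0.762×0.087 = 0.11199.
Under exogeneity, PAF = [P(Y=1) − p₀] / P(Y=1).
PAF = (0.11199 − 0.087) / 0.11199 ≈ 0.2231

PAF ≈ 0.223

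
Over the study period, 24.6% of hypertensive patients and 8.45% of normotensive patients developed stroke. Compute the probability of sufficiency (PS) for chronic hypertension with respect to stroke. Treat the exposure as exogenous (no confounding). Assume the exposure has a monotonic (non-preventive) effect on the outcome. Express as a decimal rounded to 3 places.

PS ≈ 0.176

p₁ = 0.246, p₀ = 0.0845.
Under exogeneity and monotonicity, PS = (p₁ − p₀) / (1 − p₀).
PS = (0.246 − 0.0845) / (1 − 0.0845) = 0.1615 / 0.9155 ≈ 0.1764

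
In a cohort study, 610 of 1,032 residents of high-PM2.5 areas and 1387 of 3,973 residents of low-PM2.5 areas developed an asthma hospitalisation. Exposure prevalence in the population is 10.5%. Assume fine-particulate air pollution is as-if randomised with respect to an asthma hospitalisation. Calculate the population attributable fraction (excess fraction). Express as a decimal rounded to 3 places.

PAF ≈ 0.068

p₁ = P(outcome | exposed) = 610/1032 = 0.59109
p₀ = P(outcome | unexposed) = 1387/3973 = 0.34911
Overall risk P(Y=1) = π·p₁ + (1−π)·p₀ = 0.105×0.59109 + 0.895×0.34911 = 0.37451.
Under exogeneity, PAF = [P(Y=1) − p₀] / P(Y=1).
PAF = (0.37451 − 0.34911) / 0.37451 ≈ 0.0678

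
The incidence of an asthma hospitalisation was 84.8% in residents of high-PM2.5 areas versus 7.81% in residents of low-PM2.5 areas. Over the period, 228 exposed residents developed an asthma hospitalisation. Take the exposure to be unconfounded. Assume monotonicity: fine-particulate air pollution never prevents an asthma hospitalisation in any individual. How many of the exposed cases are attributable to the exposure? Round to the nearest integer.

about 207 cases

p₁ = 0.848, p₀ = 0.0781.
PN = (p₁ − p₀)/p₁ = (0.848 − 0.0781) / 0.848 ≈ 0.90790.
Attributable cases ≈ PN × (exposed cases) = 0.90790 × 228 ≈ 207.00.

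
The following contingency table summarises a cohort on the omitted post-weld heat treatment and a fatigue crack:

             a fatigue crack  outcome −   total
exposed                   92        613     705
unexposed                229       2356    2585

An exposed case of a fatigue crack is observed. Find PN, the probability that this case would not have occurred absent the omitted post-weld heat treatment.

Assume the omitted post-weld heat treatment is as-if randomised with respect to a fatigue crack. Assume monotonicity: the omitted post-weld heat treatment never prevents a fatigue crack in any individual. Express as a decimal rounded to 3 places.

PN ≈ 0.321

p₁ = P(outcome | exposed) = 92/705 = 0.1305
p₀ = P(outcome | unexposed) = 229/2585 = 0.088588
Under exogeneity and monotonicity, PN = (p₁ − p₀)/p₁.
PN = (0.1305 − 0.088588) / 0.1305 ≈ 0.3211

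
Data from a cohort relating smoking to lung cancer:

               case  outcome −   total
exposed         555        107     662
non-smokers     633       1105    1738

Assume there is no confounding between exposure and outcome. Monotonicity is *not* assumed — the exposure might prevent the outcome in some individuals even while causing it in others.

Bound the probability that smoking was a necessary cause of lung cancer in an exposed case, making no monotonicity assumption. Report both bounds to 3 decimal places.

0.566 ≤ PN ≤ 0.758

p₁ = P(outcome | exposed) = 555/662 = 0.83837
p₀ = P(outcome | unexposed) = 633/1738 = 0.36421
Under exogeneity alone the bounds on PN are max{0,(p₁−p₀)/p₁} ≤ PN ≤ min{1,(1−p₀)/p₁}.
  lower = (p₁ − p₀)/p₁ = 0.47416 / 0.83837 ≈ 0.5656
  upper = min{1, (1 − p₀)/p₁} = 0.63579 / 0.83837 ≈ 0.7584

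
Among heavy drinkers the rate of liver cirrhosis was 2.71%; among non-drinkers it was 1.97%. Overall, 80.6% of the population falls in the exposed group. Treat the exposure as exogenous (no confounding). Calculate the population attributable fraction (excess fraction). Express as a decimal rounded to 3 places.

p₁ = 0.0271, p₀ = 0.0197.
Overall risk P(Y=1) = π·p₁ + (1−π)·p₀ = 0.806×0.0271 + 0.194×0.0197 = 0.025664.
Under exogeneity, PAF = [P(Y=1) − p₀] / P(Y=1).
PAF = (0.025664 − 0.0197) / 0.025664 ≈ 0.2324

PAF ≈ 0.232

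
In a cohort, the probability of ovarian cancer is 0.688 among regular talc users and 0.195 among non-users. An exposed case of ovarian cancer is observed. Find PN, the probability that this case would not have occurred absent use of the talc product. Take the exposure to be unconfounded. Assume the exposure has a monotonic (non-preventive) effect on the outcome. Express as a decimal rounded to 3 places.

Let p₁ = 0.688, p₀ = 0.195.
Under exogeneity and monotonicity, PN = (p₁ − p₀) / p₁.
PN = (0.688 − 0.195) / 0.688 = 0.493 / 0.688 ≈ 0.7166

PN ≈ 0.717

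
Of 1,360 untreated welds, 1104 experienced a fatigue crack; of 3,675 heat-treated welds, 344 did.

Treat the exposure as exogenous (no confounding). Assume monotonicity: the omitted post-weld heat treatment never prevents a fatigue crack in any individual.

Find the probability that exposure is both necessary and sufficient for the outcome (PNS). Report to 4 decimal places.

p₁ = P(outcome | exposed) = 1104/1360 = 0.81176
p₀ = P(outcome | unexposed) = 344/3675 = 0.093605
Under exogeneity and monotonicity, PNS = p₁ − p₀.
PNS = 0.81176 − 0.093605 = 0.71816

PNS ≈ 0.7182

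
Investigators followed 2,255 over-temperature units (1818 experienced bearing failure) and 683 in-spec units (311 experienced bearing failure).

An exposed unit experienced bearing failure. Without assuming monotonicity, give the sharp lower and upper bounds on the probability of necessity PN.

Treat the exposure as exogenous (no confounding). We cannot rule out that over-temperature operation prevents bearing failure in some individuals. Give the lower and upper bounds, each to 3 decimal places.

p₁ = P(outcome | exposed) = 1818/2255 = 0.80621
p₀ = P(outcome | unexposed) = 311/683 = 0.45534
Under exogeneity alone the bounds on PN are max{0,(p₁−p₀)/p₁} ≤ PN ≤ min{1,(1−p₀)/p₁}.
  lower = (p₁ − p₀)/p₁ = 0.35086 / 0.80621 ≈ 0.4352
  upper = min{1, (1 − p₀)/p₁} = 0.54466 / 0.80621 ≈ 0.6756

0.435 ≤ PN ≤ 0.676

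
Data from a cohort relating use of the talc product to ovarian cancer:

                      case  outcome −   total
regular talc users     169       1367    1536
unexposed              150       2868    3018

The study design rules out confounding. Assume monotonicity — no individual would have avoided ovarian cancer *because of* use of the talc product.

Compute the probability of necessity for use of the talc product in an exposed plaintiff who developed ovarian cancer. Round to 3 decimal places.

PN ≈ 0.548

p₁ = P(outcome | exposed) = 169/1536 = 0.11003
p₀ = P(outcome | unexposed) = 150/3018 = 0.049702
Under exogeneity and monotonicity, PN = (p₁ − p₀) / p₁.
PN = (0.11003 − 0.049702) / 0.11003 = 0.060324 / 0.11003 ≈ 0.5483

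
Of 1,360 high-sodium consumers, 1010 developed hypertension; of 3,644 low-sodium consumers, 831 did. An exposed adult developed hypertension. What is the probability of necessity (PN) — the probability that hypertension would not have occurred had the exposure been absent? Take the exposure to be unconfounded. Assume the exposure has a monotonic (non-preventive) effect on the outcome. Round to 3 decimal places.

p₁ = P(outcome | exposed) = 1010/1360 = 0.74265
p₀ = P(outcome | unexposed) = 831/3644 = 0.22805
Under exogeneity and monotonicity, PN = (p₁ − p₀) / p₁.
PN = (0.74265 − 0.22805) / 0.74265 = 0.5146 / 0.74265 ≈ 0.6929

PN ≈ 0.693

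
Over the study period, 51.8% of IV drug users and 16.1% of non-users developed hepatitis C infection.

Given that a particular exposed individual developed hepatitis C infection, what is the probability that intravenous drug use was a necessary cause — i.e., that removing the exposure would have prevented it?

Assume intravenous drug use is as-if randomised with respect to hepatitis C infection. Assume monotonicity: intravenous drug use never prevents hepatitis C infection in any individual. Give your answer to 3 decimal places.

p₁ = 0.518, p₀ = 0.161.
Under exogeneity and monotonicity, PN = (p₁ − p₀) / p₁.
PN = (0.518 − 0.161) / 0.518 = 0.357 / 0.518 ≈ 0.6892

PN ≈ 0.689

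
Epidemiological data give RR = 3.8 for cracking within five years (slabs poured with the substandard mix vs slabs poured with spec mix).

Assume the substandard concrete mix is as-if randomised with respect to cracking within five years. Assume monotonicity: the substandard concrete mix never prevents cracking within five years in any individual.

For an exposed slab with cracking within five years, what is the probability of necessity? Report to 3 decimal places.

PN ≈ 0.737

Under exogeneity and monotonicity, PN = (RR − 1) / RR = 1 − 1/RR.
PN = (3.8 − 1) / 3.8 = 2.8 / 3.8 ≈ 0.7368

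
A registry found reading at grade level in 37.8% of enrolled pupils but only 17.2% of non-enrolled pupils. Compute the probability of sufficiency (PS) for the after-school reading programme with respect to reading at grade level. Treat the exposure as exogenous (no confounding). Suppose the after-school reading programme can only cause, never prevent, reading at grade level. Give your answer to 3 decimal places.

PS ≈ 0.249

p₁ = 0.378, p₀ = 0.172.
Under exogeneity and monotonicity, PS = (p₁ − p₀) / (1 − p₀).
PS = (0.378 − 0.172) / (1 − 0.172) = 0.206 / 0.828 ≈ 0.2488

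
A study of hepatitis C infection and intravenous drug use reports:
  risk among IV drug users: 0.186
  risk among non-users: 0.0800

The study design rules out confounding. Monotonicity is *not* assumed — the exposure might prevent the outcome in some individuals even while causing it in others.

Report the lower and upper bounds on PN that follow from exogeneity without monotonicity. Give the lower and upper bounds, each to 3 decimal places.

0.570 ≤ PN ≤ 1.000

Let p₁ = 0.186, p₀ = 0.08.
Under exogeneity alone the bounds on PN are max{0,(p₁−p₀)/p₁} ≤ PN ≤ min{1,(1−p₀)/p₁}.
  lower = (p₁ − p₀)/p₁ = 0.106 / 0.186 ≈ 0.5699
  upper = min{1, (1 − p₀)/p₁} = 0.92 / 0.186 ≈ 4.9462 → capped at 1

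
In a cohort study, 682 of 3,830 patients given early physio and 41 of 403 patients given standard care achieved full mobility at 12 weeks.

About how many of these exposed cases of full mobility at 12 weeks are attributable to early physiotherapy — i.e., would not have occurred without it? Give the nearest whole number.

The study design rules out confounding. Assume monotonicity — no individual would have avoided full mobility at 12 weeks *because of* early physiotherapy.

about 292 cases

p₁ = P(outcome | exposed) = 682/3830 = 0.17807
p₀ = P(outcome | unexposed) = 41/403 = 0.10174
PN = (p₁ − p₀)/p₁ = (0.17807 − 0.10174) / 0.17807 ≈ 0.42866.
Attributable cases ≈ PN × (exposed cases) = 0.42866 × 682 ≈ 292.35.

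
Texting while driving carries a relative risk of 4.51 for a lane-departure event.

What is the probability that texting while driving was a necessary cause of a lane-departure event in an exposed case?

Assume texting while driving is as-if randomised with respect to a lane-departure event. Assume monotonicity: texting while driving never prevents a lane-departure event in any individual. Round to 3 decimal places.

Under exogeneity and monotonicity, PN = (RR − 1) / RR = 1 − 1/RR.
PN = (4.51 − 1) / 4.51 = 3.51 / 4.51 ≈ 0.7783

PN ≈ 0.778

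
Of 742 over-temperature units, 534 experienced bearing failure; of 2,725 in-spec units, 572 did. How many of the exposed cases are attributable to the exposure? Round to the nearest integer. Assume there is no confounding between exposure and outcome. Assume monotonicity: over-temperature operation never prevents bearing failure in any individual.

p₁ = P(outcome | exposed) = 534/742 = 0.71968
p₀ = P(outcome | unexposed) = 572/2725 = 0.20991
PN = (p₁ − p₀)/p₁ = (0.71968 − 0.20991) / 0.71968 ≈ 0.70833.
Attributable cases ≈ PN × (exposed cases) = 0.70833 × 534 ≈ 378.25.

about 378 cases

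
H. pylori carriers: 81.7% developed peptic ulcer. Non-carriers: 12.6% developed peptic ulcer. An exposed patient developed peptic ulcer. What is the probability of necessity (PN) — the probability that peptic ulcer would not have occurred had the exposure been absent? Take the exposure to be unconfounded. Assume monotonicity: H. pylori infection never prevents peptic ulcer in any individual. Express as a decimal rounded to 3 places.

PN ≈ 0.846

p₁ = 0.817, p₀ = 0.126.
Under exogeneity and monotonicity, PN = (p₁ − p₀) / p₁.
PN = (0.817 − 0.126) / 0.817 = 0.691 / 0.817 ≈ 0.8458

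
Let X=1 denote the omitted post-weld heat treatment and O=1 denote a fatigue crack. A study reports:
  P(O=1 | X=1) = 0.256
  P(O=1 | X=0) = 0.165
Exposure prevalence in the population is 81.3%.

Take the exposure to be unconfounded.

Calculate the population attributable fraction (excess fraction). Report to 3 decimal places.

PAF ≈ 0.310

Let p₁ = 0.256, p₀ = 0.165.
Overall risk P(Y=1) = π·p₁ + (1−π)·p₀ = 0.813×0.256 + 0.187×0.165 = 0.23898.
Under exogeneity, PAF = [P(Y=1) − p₀] / P(Y=1).
PAF = (0.23898 − 0.165) / 0.23898 ≈ 0.3096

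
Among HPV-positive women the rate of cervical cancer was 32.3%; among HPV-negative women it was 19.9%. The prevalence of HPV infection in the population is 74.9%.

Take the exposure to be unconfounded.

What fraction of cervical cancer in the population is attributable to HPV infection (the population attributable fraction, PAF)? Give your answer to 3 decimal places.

p₁ = 0.323, p₀ = 0.199.
Overall risk P(Y=1) = π·p₁ + (1−π)·p₀ = 0.749×0.323 + 0.251×0.199 = 0.29188.
Under exogeneity, PAF = [P(Y=1) − p₀] / P(Y=1).
PAF = (0.29188 − 0.199) / 0.29188 ≈ 0.3182

PAF ≈ 0.318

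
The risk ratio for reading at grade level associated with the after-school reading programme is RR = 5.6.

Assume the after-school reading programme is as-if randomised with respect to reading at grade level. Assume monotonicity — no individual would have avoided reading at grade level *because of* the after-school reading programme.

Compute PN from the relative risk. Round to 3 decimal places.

Under exogeneity and monotonicity, PN = (RR − 1) / RR = 1 − 1/RR.
PN = (5.6 − 1) / 5.6 = 4.6 / 5.6 ≈ 0.8214

PN ≈ 0.821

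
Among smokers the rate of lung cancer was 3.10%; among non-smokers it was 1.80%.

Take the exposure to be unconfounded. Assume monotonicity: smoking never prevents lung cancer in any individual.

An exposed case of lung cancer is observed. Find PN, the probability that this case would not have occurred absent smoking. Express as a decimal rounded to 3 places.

PN ≈ 0.419

p₁ = 0.031, p₀ = 0.018.
Under exogeneity and monotonicity, PN = (p₁ − p₀) / p₁.
PN = (0.031 − 0.018) / 0.031 = 0.013 / 0.031 ≈ 0.4194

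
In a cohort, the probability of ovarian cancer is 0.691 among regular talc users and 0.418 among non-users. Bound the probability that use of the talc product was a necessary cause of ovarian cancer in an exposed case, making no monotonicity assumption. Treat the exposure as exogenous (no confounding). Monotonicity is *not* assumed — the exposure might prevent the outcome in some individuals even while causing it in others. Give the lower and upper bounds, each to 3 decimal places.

Let p₁ = 0.691, p₀ = 0.418.
Under exogeneity alone the bounds on PN are max{0,(p₁−p₀)/p₁} ≤ PN ≤ min{1,(1−p₀)/p₁}.
  lower = (p₁ − p₀)/p₁ = 0.273 / 0.691 ≈ 0.3951
  upper = min{1, (1 − p₀)/p₁} = 0.582 / 0.691 ≈ 0.8423

0.395 ≤ PN ≤ 0.842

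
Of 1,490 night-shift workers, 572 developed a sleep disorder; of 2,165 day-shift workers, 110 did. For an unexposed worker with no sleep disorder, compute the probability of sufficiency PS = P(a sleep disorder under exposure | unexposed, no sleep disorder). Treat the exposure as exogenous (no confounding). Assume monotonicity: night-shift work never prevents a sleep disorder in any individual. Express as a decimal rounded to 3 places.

p₁ = P(outcome | exposed) = 572/1490 = 0.38389
p₀ = P(outcome | unexposed) = 110/2165 = 0.050808
Under exogeneity and monotonicity, PS = (p₁ − p₀) / (1 − p₀).
PS = (0.38389 − 0.050808) / (1 − 0.050808) = 0.33308 / 0.94919 ≈ 0.3509

PS ≈ 0.351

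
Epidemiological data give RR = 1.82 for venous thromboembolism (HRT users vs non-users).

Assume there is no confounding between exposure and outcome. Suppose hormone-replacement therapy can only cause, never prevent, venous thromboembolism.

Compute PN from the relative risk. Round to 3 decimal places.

Under exogeneity and monotonicity, PN = (RR − 1) / RR = 1 − 1/RR.
PN = (1.82 − 1) / 1.82 = 0.82 / 1.82 ≈ 0.4505

PN ≈ 0.451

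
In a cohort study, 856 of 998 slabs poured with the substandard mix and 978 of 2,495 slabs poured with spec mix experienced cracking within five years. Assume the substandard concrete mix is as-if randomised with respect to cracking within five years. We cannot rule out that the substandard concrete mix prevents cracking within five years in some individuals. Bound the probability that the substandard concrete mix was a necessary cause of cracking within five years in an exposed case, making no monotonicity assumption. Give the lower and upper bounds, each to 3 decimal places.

p₁ = P(outcome | exposed) = 856/998 = 0.85772
p₀ = P(outcome | unexposed) = 978/2495 = 0.39198
Under exogeneity alone the bounds on PN are max{0,(p₁−p₀)/p₁} ≤ PN ≤ min{1,(1−p₀)/p₁}.
  lower = (p₁ − p₀)/p₁ = 0.46573 / 0.85772 ≈ 0.5430
  upper = min{1, (1 − p₀)/p₁} = 0.60802 / 0.85772 ≈ 0.7089

0.543 ≤ PN ≤ 0.709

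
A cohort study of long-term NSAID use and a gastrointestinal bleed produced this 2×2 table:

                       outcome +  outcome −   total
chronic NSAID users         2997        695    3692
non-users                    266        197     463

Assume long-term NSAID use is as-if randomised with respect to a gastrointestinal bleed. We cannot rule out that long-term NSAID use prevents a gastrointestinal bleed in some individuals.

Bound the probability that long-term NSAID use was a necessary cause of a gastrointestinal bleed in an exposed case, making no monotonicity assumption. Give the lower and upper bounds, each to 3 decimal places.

p₁ = P(outcome | exposed) = 2997/3692 = 0.81176
p₀ = P(outcome | unexposed) = 266/463 = 0.57451
Under exogeneity alone the bounds on PN are max{0,(p₁−p₀)/p₁} ≤ PN ≤ min{1,(1−p₀)/p₁}.
  lower = (p₁ − p₀)/p₁ = 0.23724 / 0.81176 ≈ 0.2923
  upper = min{1, (1 − p₀)/p₁} = 0.42549 / 0.81176 ≈ 0.5242

0.292 ≤ PN ≤ 0.524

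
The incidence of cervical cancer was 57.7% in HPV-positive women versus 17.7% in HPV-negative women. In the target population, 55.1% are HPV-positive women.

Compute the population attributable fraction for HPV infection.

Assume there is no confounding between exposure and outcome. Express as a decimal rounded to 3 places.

p₁ = 0.577, p₀ = 0.177.
Overall risk P(Y=1) = π·p₁ + (1−π)·p₀ = 0.551×0.577 + 0.449×0.177 = 0.3974.
Under exogeneity, PAF = [P(Y=1) − p₀] / P(Y=1).
PAF = (0.3974 − 0.177) / 0.3974 ≈ 0.5546

PAF ≈ 0.555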